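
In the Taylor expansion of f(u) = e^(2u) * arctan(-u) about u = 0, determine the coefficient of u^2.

Multiply the two series term by term and collect like powers.
So c_2 = f′′(0)/2! = -2.

-2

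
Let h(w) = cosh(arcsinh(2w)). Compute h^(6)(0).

2880

Substitute the inner expansion into the outer series and collect powers.
The coefficient of w^6 in the expansion is 4, so h^(6)(0) = 6! * (4) = 2880.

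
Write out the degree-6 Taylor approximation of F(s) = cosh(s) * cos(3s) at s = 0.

Expand each factor separately, then convolve coefficients.
F(0) = 1
F′(0) = 0
F′′(0) = -8
F′′′(0) = 0
F^(4)(0) = 28
F^(5)(0) = 0
F^(6)(0) = 352
Dividing each by k! gives the coefficients c_0, ..., c_6.

22*s^6/45 + 7*s^4/6 - 4*s^2 + 1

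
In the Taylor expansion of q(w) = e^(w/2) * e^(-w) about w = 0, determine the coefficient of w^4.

Write out both Maclaurin series and multiply, keeping only the needed powers.
q(0) = 1
q′(0) = -1/2
q′′(0) = 1/4
q′′′(0) = -1/8
q^(4)(0) = 1/16
So c_4 = q^(4)(0)/4! = 1/384.

1/384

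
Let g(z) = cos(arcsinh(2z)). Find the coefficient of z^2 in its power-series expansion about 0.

Substitute the inner expansion into the outer series and collect powers.
g(0) = 1
g′(0) = 0
g′′(0) = -4
So c_2 = g′′(0)/2! = -2.

-2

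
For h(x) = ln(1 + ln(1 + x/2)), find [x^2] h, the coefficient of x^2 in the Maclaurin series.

-1/4

Compose series: expand the inner function first, then feed it into the outer expansion.
h(0) = 0
h′(0) = 1/2
h′′(0) = -1/2
Then c_k = h^(k)(0)/k! gives each Taylor coefficient.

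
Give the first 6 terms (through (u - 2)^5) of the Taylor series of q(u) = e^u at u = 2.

(u - 2)^5*e^(2)/120 + (u - 2)^4*e^(2)/24 + (u - 2)^3*e^(2)/6 + (u - 2)^2*e^(2)/2 + (u - 2)*e^(2) + e^(2)

Use the known series and substitute for the argument.
q(2) = e^(2)
q′(2) = e^(2)
q′′(2) = e^(2)
q′′′(2) = e^(2)
q^(4)(2) = e^(2)
q^(5)(2) = e^(2)
The Taylor polynomial is Σ q^(k)(2)/k! · (u - 2)^k.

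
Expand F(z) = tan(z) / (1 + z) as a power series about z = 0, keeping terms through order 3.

4*z^3/3 - z^2 + z

Multiply the two series term by term and collect like powers.
F(0) = 0
F′(0) = 1
F′′(0) = -2
F′′′(0) = 8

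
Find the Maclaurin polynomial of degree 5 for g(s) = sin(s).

g(0) = 0
g′(0) = 1
g′′(0) = 0
g′′′(0) = -1
g^(4)(0) = 0
g^(5)(0) = 1
Then c_k = g^(k)(0)/k! gives each Taylor coefficient.

s^5/120 - s^3/6 + s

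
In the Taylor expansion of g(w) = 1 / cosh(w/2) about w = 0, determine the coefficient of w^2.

Invert the denominator's series and multiply.
g(0) = 1
g′(0) = 0
g′′(0) = -1/4
So c_2 = g′′(0)/2! = -1/8.

-1/8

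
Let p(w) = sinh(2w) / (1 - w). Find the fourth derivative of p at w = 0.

80

Write out both Maclaurin series and multiply, keeping only the needed powers.
From the series, [w^4] p = 10/3; multiply by 4! = 24 to get 80.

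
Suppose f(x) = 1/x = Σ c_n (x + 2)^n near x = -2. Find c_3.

-1/16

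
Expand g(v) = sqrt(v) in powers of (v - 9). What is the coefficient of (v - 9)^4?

Use the known series and substitute for the argument.
g(9) = 3
g′(9) = 1/6
g′′(9) = -1/108
g′′′(9) = 1/648
g^(4)(9) = -5/11664
So c_4 = g^(4)(9)/4! = -5/279936.

-5/279936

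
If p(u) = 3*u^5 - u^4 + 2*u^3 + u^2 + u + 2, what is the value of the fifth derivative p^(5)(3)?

Differentiate repeatedly and evaluate at the center.
The coefficient of (u - 3)^5 in the expansion is 3, so p^(5)(3) = 5! * (3) = 360.

360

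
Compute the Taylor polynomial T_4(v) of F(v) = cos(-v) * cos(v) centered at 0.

v^4/3 - v^2 + 1

Write out both Maclaurin series and multiply, keeping only the needed powers.
[v^0] = 1;  [v^1] = 0;  [v^2] = -1;  [v^3] = 0;  [v^4] = 1/3.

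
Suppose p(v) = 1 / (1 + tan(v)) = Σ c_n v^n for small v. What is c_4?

5/3

Write 1/(1+u) = 1 - u + u^2 - u^3 + ... and substitute the series for u.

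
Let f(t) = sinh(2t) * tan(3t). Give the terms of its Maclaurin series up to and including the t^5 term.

22*t^4 + 6*t^2

Take the Cauchy product of the two expansions.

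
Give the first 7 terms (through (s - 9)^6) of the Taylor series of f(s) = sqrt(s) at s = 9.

-7*(s - 9)^6/60466176 + 7*(s - 9)^5/5038848 - 5*(s - 9)^4/279936 + (s - 9)^3/3888 - (s - 9)^2/216 + (s - 9)/6 + 3

Differentiate repeatedly and evaluate at the center.
f(9) = 3
f′(9) = 1/6
f′′(9) = -1/108
f′′′(9) = 1/648
f^(4)(9) = -5/11664
f^(5)(9) = 35/209952
f^(6)(9) = -35/419904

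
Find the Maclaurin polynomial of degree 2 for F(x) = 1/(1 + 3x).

F(0) = 1
F′(0) = -3
F′′(0) = 18
The Taylor polynomial is Σ F^(k)(0)/k! · x^k.

9*x^2 - 3*x + 1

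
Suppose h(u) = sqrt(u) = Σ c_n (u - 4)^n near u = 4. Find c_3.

1/512

h(4) = 2
h′(4) = 1/4
h′′(4) = -1/32
h′′′(4) = 3/256
So c_3 = h′′′(4)/3! = 1/512.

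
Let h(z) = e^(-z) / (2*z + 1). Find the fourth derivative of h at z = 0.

Multiply the numerator's expansion by the denominator's geometric series.
The coefficient of z^4 in the expansion is 211/8, so h^(4)(0) = 4! * (211/8) = 633.

633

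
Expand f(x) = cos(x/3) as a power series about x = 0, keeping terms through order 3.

f(0) = 1
f′(0) = 0
f′′(0) = -1/9
f′′′(0) = 0

1 - x^2/18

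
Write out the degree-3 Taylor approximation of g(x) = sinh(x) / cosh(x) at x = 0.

Write the quotient as an unknown series and match coefficients against numerator = denominator · series.

-x^3/3 + x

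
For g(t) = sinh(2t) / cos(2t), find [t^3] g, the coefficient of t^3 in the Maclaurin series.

16/3

Write the quotient as an unknown series and match coefficients against numerator = denominator · series.
g(0) = 0
g′(0) = 2
g′′(0) = 0
g′′′(0) = 32
So c_3 = g′′′(0)/3! = 16/3.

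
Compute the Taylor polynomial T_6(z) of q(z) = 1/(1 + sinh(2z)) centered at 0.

Let u equal the inner series; expand the outer function in u and truncate.
q(0) = 1
q′(0) = -2
q′′(0) = 8
q′′′(0) = -56
q^(4)(0) = 512
q^(5)(0) = -5792
q^(6)(0) = 78848
Then c_k = q^(k)(0)/k! gives each Taylor coefficient.

4928*z^6/45 - 724*z^5/15 + 64*z^4/3 - 28*z^3/3 + 4*z^2 - 2*z + 1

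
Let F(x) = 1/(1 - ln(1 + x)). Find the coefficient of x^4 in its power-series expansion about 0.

1/6

Plug the Maclaurin series of the inner function into that of the outer and collect terms.
F(0) = 1
F′(0) = 1
F′′(0) = 1
F′′′(0) = 2
F^(4)(0) = 4
So c_4 = F^(4)(0)/4! = 1/6.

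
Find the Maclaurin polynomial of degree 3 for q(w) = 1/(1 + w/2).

-w^3/8 + w^2/4 - w/2 + 1

Differentiate repeatedly and evaluate at the center.
[w^0] = 1;  [w^1] = -1/2;  [w^2] = 1/4;  [w^3] = -1/8.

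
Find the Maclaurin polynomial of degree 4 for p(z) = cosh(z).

z^4/24 + z^2/2 + 1

Use the known series and substitute for the argument.
p(0) = 1
p′(0) = 0
p′′(0) = 1
p′′′(0) = 0
p^(4)(0) = 1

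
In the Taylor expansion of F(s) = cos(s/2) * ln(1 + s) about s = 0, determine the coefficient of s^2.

Write out both Maclaurin series and multiply, keeping only the needed powers.

-1/2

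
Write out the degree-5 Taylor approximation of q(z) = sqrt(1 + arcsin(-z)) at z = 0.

Let u equal the inner series; expand the outer function in u and truncate.
q(0) = 1
q′(0) = -1/2
q′′(0) = -1/4
q′′′(0) = -7/8
q^(4)(0) = -31/16
q^(5)(0) = -369/32
Then c_k = q^(k)(0)/k! gives each Taylor coefficient.

-123*z^5/1280 - 31*z^4/384 - 7*z^3/48 - z^2/8 - z/2 + 1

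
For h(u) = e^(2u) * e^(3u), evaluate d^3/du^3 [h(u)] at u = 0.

Multiply the two series term by term and collect like powers.
The coefficient of u^3 in the expansion is 125/6, so h′′′(0) = 3! * (125/6) = 125.

125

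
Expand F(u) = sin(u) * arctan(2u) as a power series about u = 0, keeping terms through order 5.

-3*u^4 + 2*u^2

Expand each factor separately, then convolve coefficients.
[u^0] = 0;  [u^1] = 0;  [u^2] = 2;  [u^3] = 0;  [u^4] = -3;  [u^5] = 0.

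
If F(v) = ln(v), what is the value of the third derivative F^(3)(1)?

The coefficient of (v - 1)^3 in the expansion is 1/3, so F′′′(1) = 3! * (1/3) = 2.

2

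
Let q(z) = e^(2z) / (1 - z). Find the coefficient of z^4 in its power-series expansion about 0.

Expand each factor separately, then convolve coefficients.
[z^0] = 1;  [z^1] = 3;  [z^2] = 5;  [z^3] = 19/3;  [z^4] = 7.
So c_4 = q^(4)(0)/4! = 7.

7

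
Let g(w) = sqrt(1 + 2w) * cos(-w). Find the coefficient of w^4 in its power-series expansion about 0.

Expand each factor separately, then convolve coefficients.
g(0) = 1
g′(0) = 1
g′′(0) = -2
g′′′(0) = 0
g^(4)(0) = -8
The Taylor polynomial is Σ g^(k)(0)/k! · w^k.

-1/3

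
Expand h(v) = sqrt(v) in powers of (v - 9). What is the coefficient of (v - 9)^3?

h(9) = 3
h′(9) = 1/6
h′′(9) = -1/108
h′′′(9) = 1/648
The Taylor polynomial is Σ h^(k)(9)/k! · (v - 9)^k.

1/3888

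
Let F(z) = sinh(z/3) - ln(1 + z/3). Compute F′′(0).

1/9

Add the two expansions coefficient-wise.
The coefficient of z^2 in the expansion is 1/18, so F′′(0) = 2! * (1/18) = 1/9.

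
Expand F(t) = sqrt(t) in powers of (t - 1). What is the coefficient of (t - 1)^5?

7/256

F(1) = 1
F′(1) = 1/2
F′′(1) = -1/4
F′′′(1) = 3/8
F^(4)(1) = -15/16
F^(5)(1) = 105/32
So c_5 = F^(5)(1)/5! = 7/256.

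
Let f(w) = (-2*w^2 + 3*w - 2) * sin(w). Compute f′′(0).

Distribute the polynomial across the series and collect like powers.
The coefficient of w^2 in the expansion is 3, so f′′(0) = 2! * (3) = 6.

6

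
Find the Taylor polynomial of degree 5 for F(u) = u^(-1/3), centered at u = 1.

-91*(u - 1)^5/729 + 35*(u - 1)^4/243 - 14*(u - 1)^3/81 + 2*(u - 1)^2/9 - (u - 1)/3 + 1

Use the known series and substitute for the argument.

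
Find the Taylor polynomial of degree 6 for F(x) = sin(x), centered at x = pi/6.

-(x - pi/6)^6/1440 + sqrt(3)*(x - pi/6)^5/240 + (x - pi/6)^4/48 - sqrt(3)*(x - pi/6)^3/12 - (x - pi/6)^2/4 + sqrt(3)*(x - pi/6)/2 + 1/2

Compute the successive derivatives at the expansion point and divide by k!.
[(x - pi/6)^0] = 1/2;  [(x - pi/6)^1] = sqrt(3)/2;  [(x - pi/6)^2] = -1/4;  [(x - pi/6)^3] = -sqrt(3)/12;  [(x - pi/6)^4] = 1/48;  [(x - pi/6)^5] = sqrt(3)/240;  [(x - pi/6)^6] = -1/1440.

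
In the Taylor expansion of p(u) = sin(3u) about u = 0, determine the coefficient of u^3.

Differentiate repeatedly and evaluate at the center.
p(0) = 0
p′(0) = 3
p′′(0) = 0
p′′′(0) = -27

-9/2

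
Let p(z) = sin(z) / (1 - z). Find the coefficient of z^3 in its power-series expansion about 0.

5/6

Multiply the two series term by term and collect like powers.
So c_3 = p′′′(0)/3! = 5/6.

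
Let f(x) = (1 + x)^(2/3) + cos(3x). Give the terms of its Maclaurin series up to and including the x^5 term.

Combine the two series term by term.
f(0) = 2
f′(0) = 2/3
f′′(0) = -83/9
f′′′(0) = 8/27
f^(4)(0) = 6505/81
f^(5)(0) = 560/243
The Taylor polynomial is Σ f^(k)(0)/k! · x^k.

14*x^5/729 + 6505*x^4/1944 + 4*x^3/81 - 83*x^2/18 + 2*x/3 + 2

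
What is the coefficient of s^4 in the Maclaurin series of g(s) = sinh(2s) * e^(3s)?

13

Multiply the two series term by term and collect like powers.
[s^0] = 0;  [s^1] = 2;  [s^2] = 6;  [s^3] = 31/3;  [s^4] = 13.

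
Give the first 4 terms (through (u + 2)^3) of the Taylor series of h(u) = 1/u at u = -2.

[(u + 2)^0] = -1/2;  [(u + 2)^1] = -1/4;  [(u + 2)^2] = -1/8;  [(u + 2)^3] = -1/16.

-(u + 2)^3/16 - (u + 2)^2/8 - (u + 2)/4 - 1/2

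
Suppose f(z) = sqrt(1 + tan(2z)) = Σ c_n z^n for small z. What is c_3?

Let u equal the inner series; expand the outer function in u and truncate.
f(0) = 1
f′(0) = 1
f′′(0) = -1
f′′′(0) = 11
So c_3 = f′′′(0)/3! = 11/6.

11/6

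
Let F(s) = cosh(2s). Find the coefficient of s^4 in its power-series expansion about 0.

2/3

Compute the successive derivatives at the expansion point and divide by k!.
F(0) = 1
F′(0) = 0
F′′(0) = 4
F′′′(0) = 0
F^(4)(0) = 16
So c_4 = F^(4)(0)/4! = 2/3.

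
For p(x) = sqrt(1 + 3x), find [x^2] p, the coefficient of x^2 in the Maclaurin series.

p(0) = 1
p′(0) = 3/2
p′′(0) = -9/4

-9/8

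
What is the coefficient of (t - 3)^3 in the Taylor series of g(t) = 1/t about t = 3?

-1/81

g(3) = 1/3
g′(3) = -1/9
g′′(3) = 2/27
g′′′(3) = -2/27
Then c_k = g^(k)(3)/k! gives each Taylor coefficient.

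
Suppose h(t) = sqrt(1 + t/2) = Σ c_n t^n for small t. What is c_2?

-1/32

Apply the Taylor formula c_k = f^(k)(a)/k!.
h(0) = 1
h′(0) = 1/4
h′′(0) = -1/16
Dividing each by k! gives the coefficients c_0, ..., c_2.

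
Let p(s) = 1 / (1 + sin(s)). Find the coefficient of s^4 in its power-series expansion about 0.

2/3

Write 1/(1+u) = 1 - u + u^2 - u^3 + ... and substitute the series for u.
[s^0] = 1;  [s^1] = -1;  [s^2] = 1;  [s^3] = -5/6;  [s^4] = 2/3.
So c_4 = p^(4)(0)/4! = 2/3.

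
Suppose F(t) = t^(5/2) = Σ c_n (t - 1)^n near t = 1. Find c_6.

-5/1024

Apply the Taylor formula c_k = f^(k)(a)/k!.
F(1) = 1
F′(1) = 5/2
F′′(1) = 15/4
F′′′(1) = 15/8
F^(4)(1) = -15/16
F^(5)(1) = 45/32
F^(6)(1) = -225/64
So c_6 = F^(6)(1)/6! = -5/1024.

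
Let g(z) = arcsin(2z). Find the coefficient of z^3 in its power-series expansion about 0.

Differentiate repeatedly and evaluate at the center.
g(0) = 0
g′(0) = 2
g′′(0) = 0
g′′′(0) = 8
So c_3 = g′′′(0)/3! = 4/3.

4/3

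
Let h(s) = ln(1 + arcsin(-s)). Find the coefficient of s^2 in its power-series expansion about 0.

-1/2

Let u equal the inner series; expand the outer function in u and truncate.
So c_2 = h′′(0)/2! = -1/2.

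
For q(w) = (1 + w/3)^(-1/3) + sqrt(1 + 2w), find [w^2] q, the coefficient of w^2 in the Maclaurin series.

-77/162

Add the two expansions coefficient-wise.
[w^0] = 2;  [w^1] = 8/9;  [w^2] = -77/162.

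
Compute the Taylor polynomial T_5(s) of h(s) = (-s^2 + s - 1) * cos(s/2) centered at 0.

Shift and add copies of the series according to the polynomial's terms.

s^5/384 + 47*s^4/384 - s^3/8 - 7*s^2/8 + s - 1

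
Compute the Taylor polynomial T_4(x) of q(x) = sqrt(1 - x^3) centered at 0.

1 - x^3/2

q(0) = 1
q′(0) = 0
q′′(0) = 0
q′′′(0) = -3
q^(4)(0) = 0
Dividing each by k! gives the coefficients c_0, ..., c_4.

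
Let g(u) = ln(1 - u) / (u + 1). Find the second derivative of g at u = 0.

1

Expand 1/(denominator) as a geometric series and multiply by the numerator's series.
The coefficient of u^2 in the expansion is 1/2, so g′′(0) = 2! * (1/2) = 1.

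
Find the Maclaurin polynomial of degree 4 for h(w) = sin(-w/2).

[w^0] = 0;  [w^1] = -1/2;  [w^2] = 0;  [w^3] = 1/48;  [w^4] = 0.

w^3/48 - w/2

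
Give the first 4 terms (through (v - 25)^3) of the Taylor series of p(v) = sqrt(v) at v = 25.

(v - 25)^3/50000 - (v - 25)^2/1000 + (v - 25)/10 + 5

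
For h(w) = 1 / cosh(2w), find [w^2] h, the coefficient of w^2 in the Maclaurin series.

-2

Divide the numerator series by the denominator series (power-series long division).
h(0) = 1
h′(0) = 0
h′′(0) = -4
So c_2 = h′′(0)/2! = -2.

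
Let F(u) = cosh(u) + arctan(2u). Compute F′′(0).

Combine the two series term by term.
From the series, [u^2] F = 1/2; multiply by 2! = 2 to get 1.

1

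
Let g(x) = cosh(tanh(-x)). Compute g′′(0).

Let u equal the inner series; expand the outer function in u and truncate.
From the series, [x^2] g = 1/2; multiply by 2! = 2 to get 1.

1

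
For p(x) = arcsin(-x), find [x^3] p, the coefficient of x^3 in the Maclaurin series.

p(0) = 0
p′(0) = -1
p′′(0) = 0
p′′′(0) = -1
So c_3 = p′′′(0)/3! = -1/6.

-1/6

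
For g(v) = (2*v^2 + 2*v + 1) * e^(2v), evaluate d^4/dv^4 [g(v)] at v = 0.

Shift and add copies of the series according to the polynomial's terms.
The coefficient of v^4 in the expansion is 22/3, so g^(4)(0) = 4! * (22/3) = 176.

176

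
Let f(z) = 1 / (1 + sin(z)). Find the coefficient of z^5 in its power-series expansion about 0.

-61/120

Use the geometric series for the reciprocal, then substitute.
[z^0] = 1;  [z^1] = -1;  [z^2] = 1;  [z^3] = -5/6;  [z^4] = 2/3;  [z^5] = -61/120.
So c_5 = f^(5)(0)/5! = -61/120.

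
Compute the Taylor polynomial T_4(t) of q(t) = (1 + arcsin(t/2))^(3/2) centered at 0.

Compose series: expand the inner function first, then feed it into the outer expansion.
q(0) = 1
q′(0) = 3/4
q′′(0) = 3/16
q′′′(0) = 9/64
q^(4)(0) = 57/256
Then c_k = q^(k)(0)/k! gives each Taylor coefficient.

19*t^4/2048 + 3*t^3/128 + 3*t^2/32 + 3*t/4 + 1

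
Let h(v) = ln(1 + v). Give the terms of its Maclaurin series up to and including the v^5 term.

Compute the successive derivatives at the expansion point and divide by k!.
h(0) = 0
h′(0) = 1
h′′(0) = -1
h′′′(0) = 2
h^(4)(0) = -6
h^(5)(0) = 24
Dividing each by k! gives the coefficients c_0, ..., c_5.

v^5/5 - v^4/4 + v^3/3 - v^2/2 + v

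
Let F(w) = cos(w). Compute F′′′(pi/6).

The coefficient of (w - pi/6)^3 in the expansion is 1/12, so F′′′(pi/6) = 3! * (1/12) = 1/2.

1/2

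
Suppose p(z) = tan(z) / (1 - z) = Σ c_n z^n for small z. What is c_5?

Write out both Maclaurin series and multiply, keeping only the needed powers.
[z^0] = 0;  [z^1] = 1;  [z^2] = 1;  [z^3] = 4/3;  [z^4] = 4/3;  [z^5] = 22/15.

22/15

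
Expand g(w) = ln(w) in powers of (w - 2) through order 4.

-(w - 2)^4/64 + (w - 2)^3/24 - (w - 2)^2/8 + (w - 2)/2 + ln(2)

Use the known series and substitute for the argument.
[(w - 2)^0] = ln(2);  [(w - 2)^1] = 1/2;  [(w - 2)^2] = -1/8;  [(w - 2)^3] = 1/24;  [(w - 2)^4] = -1/64.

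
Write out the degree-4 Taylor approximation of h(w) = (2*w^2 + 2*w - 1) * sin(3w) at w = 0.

-9*w^4 + 21*w^3/2 + 6*w^2 - 3*w

Shift and add copies of the series according to the polynomial's terms.
h(0) = 0
h′(0) = -3
h′′(0) = 12
h′′′(0) = 63
h^(4)(0) = -216
The Taylor polynomial is Σ h^(k)(0)/k! · w^k.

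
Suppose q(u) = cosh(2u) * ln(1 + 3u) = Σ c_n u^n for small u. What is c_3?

15

Write out both Maclaurin series and multiply, keeping only the needed powers.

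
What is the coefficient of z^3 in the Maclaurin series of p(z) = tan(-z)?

-1/3

p(0) = 0
p′(0) = -1
p′′(0) = 0
p′′′(0) = -2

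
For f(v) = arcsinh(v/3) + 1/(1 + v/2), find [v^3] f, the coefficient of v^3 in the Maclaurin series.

Add the two expansions coefficient-wise.
f(0) = 1
f′(0) = -1/6
f′′(0) = 1/2
f′′′(0) = -85/108
So c_3 = f′′′(0)/3! = -85/648.

-85/648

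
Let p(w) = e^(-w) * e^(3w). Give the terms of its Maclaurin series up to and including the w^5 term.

4*w^5/15 + 2*w^4/3 + 4*w^3/3 + 2*w^2 + 2*w + 1

Write out both Maclaurin series and multiply, keeping only the needed powers.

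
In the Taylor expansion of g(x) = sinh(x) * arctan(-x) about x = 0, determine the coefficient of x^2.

Expand each factor separately, then convolve coefficients.

-1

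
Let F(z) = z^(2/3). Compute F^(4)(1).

Use the known series and substitute for the argument.
The coefficient of (z - 1)^4 in the expansion is -7/243, so F^(4)(1) = 4! * (-7/243) = -56/81.

-56/81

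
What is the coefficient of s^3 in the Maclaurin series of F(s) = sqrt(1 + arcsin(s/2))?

7/384

Plug the Maclaurin series of the inner function into that of the outer and collect terms.
[s^0] = 1;  [s^1] = 1/4;  [s^2] = -1/32;  [s^3] = 7/384.
So c_3 = F′′′(0)/3! = 7/384.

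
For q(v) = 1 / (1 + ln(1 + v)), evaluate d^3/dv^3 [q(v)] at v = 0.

Expand as Σ (-1)^k u^k with u equal to the inner function's series.
From the series, [v^3] q = -7/3; multiply by 3! = 6 to get -14.

-14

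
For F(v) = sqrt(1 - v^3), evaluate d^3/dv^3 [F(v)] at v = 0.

-3

From the series, [v^3] F = -1/2; multiply by 3! = 6 to get -3.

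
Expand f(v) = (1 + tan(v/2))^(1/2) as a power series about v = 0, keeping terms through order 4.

Let u equal the inner series; expand the outer function in u and truncate.
f(0) = 1
f′(0) = 1/4
f′′(0) = -1/16
f′′′(0) = 11/64
f^(4)(0) = -47/256

-47*v^4/6144 + 11*v^3/384 - v^2/32 + v/4 + 1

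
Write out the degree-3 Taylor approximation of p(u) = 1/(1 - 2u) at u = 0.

8*u^3 + 4*u^2 + 2*u + 1

[u^0] = 1;  [u^1] = 2;  [u^2] = 4;  [u^3] = 8.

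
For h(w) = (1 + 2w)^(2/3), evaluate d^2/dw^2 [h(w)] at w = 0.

The coefficient of w^2 in the expansion is -4/9, so h′′(0) = 2! * (-4/9) = -8/9.

-8/9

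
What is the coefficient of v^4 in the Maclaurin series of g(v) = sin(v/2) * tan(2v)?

Expand each factor separately, then convolve coefficients.
[v^0] = 0;  [v^1] = 0;  [v^2] = 1;  [v^3] = 0;  [v^4] = 31/24.

31/24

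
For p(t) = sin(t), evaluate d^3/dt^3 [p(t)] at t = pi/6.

The coefficient of (t - pi/6)^3 in the expansion is -sqrt(3)/12, so p′′′(pi/6) = 3! * (-sqrt(3)/12) = -sqrt(3)/2.

-sqrt(3)/2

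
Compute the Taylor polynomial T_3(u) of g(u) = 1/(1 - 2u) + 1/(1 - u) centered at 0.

Add the two expansions coefficient-wise.
g(0) = 2
g′(0) = 3
g′′(0) = 10
g′′′(0) = 54
Dividing each by k! gives the coefficients c_0, ..., c_3.

9*u^3 + 5*u^2 + 3*u + 2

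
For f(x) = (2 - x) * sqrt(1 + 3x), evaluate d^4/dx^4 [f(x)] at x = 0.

Multiply each power in the prefactor through the base expansion.
From the series, [x^4] f = -513/64; multiply by 4! = 24 to get -1539/8.

-1539/8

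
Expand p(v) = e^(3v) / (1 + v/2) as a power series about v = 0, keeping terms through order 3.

23*v^3/8 + 13*v^2/4 + 5*v/2 + 1

Write out both Maclaurin series and multiply, keeping only the needed powers.
p(0) = 1
p′(0) = 5/2
p′′(0) = 13/2
p′′′(0) = 69/4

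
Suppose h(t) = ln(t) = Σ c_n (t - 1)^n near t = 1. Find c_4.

-1/4

h(1) = 0
h′(1) = 1
h′′(1) = -1
h′′′(1) = 2
h^(4)(1) = -6
So c_4 = h^(4)(1)/4! = -1/4.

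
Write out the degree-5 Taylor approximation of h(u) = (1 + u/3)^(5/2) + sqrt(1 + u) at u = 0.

Expand each term separately and add.
h(0) = 2
h′(0) = 4/3
h′′(0) = 1/6
h′′′(0) = 4/9
h^(4)(0) = -205/216
h^(5)(0) = 355/108
The Taylor polynomial is Σ h^(k)(0)/k! · u^k.

71*u^5/2592 - 205*u^4/5184 + 2*u^3/27 + u^2/12 + 4*u/3 + 2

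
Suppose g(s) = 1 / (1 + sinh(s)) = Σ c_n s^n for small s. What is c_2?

Use the geometric series for the reciprocal, then substitute.
g(0) = 1
g′(0) = -1
g′′(0) = 2
So c_2 = g′′(0)/2! = 1.

1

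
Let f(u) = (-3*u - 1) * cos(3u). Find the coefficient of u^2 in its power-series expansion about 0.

Multiply each power in the prefactor through the base expansion.
So c_2 = f′′(0)/2! = 9/2.

9/2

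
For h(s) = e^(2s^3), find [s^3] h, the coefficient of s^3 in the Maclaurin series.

2

h(0) = 1
h′(0) = 0
h′′(0) = 0
h′′′(0) = 12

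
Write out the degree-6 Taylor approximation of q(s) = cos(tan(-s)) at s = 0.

-97*s^6/720 - 7*s^4/24 - s^2/2 + 1

Let u equal the inner series; expand the outer function in u and truncate.
[s^0] = 1;  [s^1] = 0;  [s^2] = -1/2;  [s^3] = 0;  [s^4] = -7/24;  [s^5] = 0;  [s^6] = -97/720.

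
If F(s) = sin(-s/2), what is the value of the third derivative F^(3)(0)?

The coefficient of s^3 in the expansion is 1/48, so F′′′(0) = 3! * (1/48) = 1/8.

1/8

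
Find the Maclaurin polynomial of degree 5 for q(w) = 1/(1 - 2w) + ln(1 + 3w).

Add the two expansions coefficient-wise.
q(0) = 1
q′(0) = 5
q′′(0) = -1
q′′′(0) = 102
q^(4)(0) = -102
q^(5)(0) = 9672
Dividing each by k! gives the coefficients c_0, ..., c_5.

403*w^5/5 - 17*w^4/4 + 17*w^3 - w^2/2 + 5*w + 1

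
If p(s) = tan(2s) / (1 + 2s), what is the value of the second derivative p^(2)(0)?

-8

Expand each factor separately, then convolve coefficients.
The coefficient of s^2 in the expansion is -4, so p′′(0) = 2! * (-4) = -8.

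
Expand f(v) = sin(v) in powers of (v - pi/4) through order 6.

-sqrt(2)*(v - pi/4)^6/1440 + sqrt(2)*(v - pi/4)^5/240 + sqrt(2)*(v - pi/4)^4/48 - sqrt(2)*(v - pi/4)^3/12 - sqrt(2)*(v - pi/4)^2/4 + sqrt(2)*(v - pi/4)/2 + sqrt(2)/2

f(pi/4) = sqrt(2)/2
f′(pi/4) = sqrt(2)/2
f′′(pi/4) = -sqrt(2)/2
f′′′(pi/4) = -sqrt(2)/2
f^(4)(pi/4) = sqrt(2)/2
f^(5)(pi/4) = sqrt(2)/2
f^(6)(pi/4) = -sqrt(2)/2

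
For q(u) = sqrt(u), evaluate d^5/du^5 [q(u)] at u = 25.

The coefficient of (u - 25)^5 in the expansion is 7/500000000, so q^(5)(25) = 5! * (7/500000000) = 21/12500000.

21/12500000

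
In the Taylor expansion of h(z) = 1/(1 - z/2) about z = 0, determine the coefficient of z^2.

1/4

Use the known series and substitute for the argument.
h(0) = 1
h′(0) = 1/2
h′′(0) = 1/2
So c_2 = h′′(0)/2! = 1/4.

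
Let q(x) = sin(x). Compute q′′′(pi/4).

-sqrt(2)/2

The coefficient of (x - pi/4)^3 in the expansion is -sqrt(2)/12, so q′′′(pi/4) = 3! * (-sqrt(2)/12) = -sqrt(2)/2.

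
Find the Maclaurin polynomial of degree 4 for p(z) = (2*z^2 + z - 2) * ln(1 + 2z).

Multiply each power in the prefactor through the base expansion.
[z^0] = 0;  [z^1] = -4;  [z^2] = 6;  [z^3] = -10/3;  [z^4] = 20/3.

20*z^4/3 - 10*z^3/3 + 6*z^2 - 4*z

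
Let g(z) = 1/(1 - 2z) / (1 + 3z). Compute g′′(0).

Expand each factor separately, then convolve coefficients.
From the series, [z^2] g = 7; multiply by 2! = 2 to get 14.

14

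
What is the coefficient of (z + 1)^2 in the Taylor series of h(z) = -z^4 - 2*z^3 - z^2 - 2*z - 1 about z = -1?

-1

Compute the successive derivatives at the expansion point and divide by k!.
h(-1) = 1
h′(-1) = -2
h′′(-1) = -2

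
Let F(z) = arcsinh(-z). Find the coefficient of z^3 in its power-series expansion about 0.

1/6

Differentiate repeatedly and evaluate at the center.
F(0) = 0
F′(0) = -1
F′′(0) = 0
F′′′(0) = 1
So c_3 = F′′′(0)/3! = 1/6.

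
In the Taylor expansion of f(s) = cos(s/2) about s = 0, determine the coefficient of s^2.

Use the known series and substitute for the argument.
[s^0] = 1;  [s^1] = 0;  [s^2] = -1/8.
So c_2 = f′′(0)/2! = -1/8.

-1/8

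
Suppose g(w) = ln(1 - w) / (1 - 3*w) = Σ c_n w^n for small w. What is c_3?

-65/6

Use 1/(1 - r) = Σ r^k on the denominator, then take the Cauchy product.
[w^0] = 0;  [w^1] = -1;  [w^2] = -7/2;  [w^3] = -65/6.
So c_3 = g′′′(0)/3! = -65/6.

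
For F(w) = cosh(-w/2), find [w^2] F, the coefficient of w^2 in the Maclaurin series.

F(0) = 1
F′(0) = 0
F′′(0) = 1/4
So c_2 = F′′(0)/2! = 1/8.

1/8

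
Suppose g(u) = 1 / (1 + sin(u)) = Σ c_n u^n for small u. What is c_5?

Expand as Σ (-1)^k u^k with u equal to the inner function's series.
[u^0] = 1;  [u^1] = -1;  [u^2] = 1;  [u^3] = -5/6;  [u^4] = 2/3;  [u^5] = -61/120.

-61/120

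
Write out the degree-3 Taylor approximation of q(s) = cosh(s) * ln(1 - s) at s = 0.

-5*s^3/6 - s^2/2 - s

Take the Cauchy product of the two expansions.
q(0) = 0
q′(0) = -1
q′′(0) = -1
q′′′(0) = -5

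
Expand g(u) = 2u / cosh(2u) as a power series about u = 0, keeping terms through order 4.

-4*u^3 + 2*u

Invert the denominator's series and multiply.
g(0) = 0
g′(0) = 2
g′′(0) = 0
g′′′(0) = -24
g^(4)(0) = 0
The Taylor polynomial is Σ g^(k)(0)/k! · u^k.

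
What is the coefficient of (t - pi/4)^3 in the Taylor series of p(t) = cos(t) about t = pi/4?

sqrt(2)/12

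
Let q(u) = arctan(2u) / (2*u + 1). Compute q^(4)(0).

Multiply the numerator's expansion by the denominator's geometric series.
The coefficient of u^4 in the expansion is -32/3, so q^(4)(0) = 4! * (-32/3) = -256.

-256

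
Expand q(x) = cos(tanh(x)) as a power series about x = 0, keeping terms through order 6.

Plug the Maclaurin series of the inner function into that of the outer and collect terms.
q(0) = 1
q′(0) = 0
q′′(0) = -1
q′′′(0) = 0
q^(4)(0) = 9
q^(5)(0) = 0
q^(6)(0) = -177

-59*x^6/240 + 3*x^4/8 - x^2/2 + 1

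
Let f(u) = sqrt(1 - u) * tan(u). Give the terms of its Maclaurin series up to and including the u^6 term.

Take the Cauchy product of the two expansions.
f(0) = 0
f′(0) = 1
f′′(0) = -1
f′′′(0) = 5/4
f^(4)(0) = -11/2
f^(5)(0) = 101/16
f^(6)(0) = -1323/16

-147*u^6/1280 + 101*u^5/1920 - 11*u^4/48 + 5*u^3/24 - u^2/2 + u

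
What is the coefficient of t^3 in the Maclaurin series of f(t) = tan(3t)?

Differentiate repeatedly and evaluate at the center.

9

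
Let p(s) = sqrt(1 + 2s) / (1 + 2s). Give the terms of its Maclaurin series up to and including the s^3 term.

Expand each factor separately, then convolve coefficients.
[s^0] = 1;  [s^1] = -1;  [s^2] = 3/2;  [s^3] = -5/2.

-5*s^3/2 + 3*s^2/2 - s + 1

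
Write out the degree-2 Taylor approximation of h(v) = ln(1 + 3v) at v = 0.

Differentiate repeatedly and evaluate at the center.
[v^0] = 0;  [v^1] = 3;  [v^2] = -9/2.

-9*v^2/2 + 3*v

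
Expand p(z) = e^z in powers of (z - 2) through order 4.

(z - 2)^4*e^(2)/24 + (z - 2)^3*e^(2)/6 + (z - 2)^2*e^(2)/2 + (z - 2)*e^(2) + e^(2)

[(z - 2)^0] = e^(2);  [(z - 2)^1] = e^(2);  [(z - 2)^2] = e^(2)/2;  [(z - 2)^3] = e^(2)/6;  [(z - 2)^4] = e^(2)/24.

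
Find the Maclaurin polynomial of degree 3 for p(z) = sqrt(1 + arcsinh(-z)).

z^3/48 - z^2/8 - z/2 + 1

Plug the Maclaurin series of the inner function into that of the outer and collect terms.
p(0) = 1
p′(0) = -1/2
p′′(0) = -1/4
p′′′(0) = 1/8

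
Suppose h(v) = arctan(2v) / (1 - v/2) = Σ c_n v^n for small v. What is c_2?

1

Write out both Maclaurin series and multiply, keeping only the needed powers.
So c_2 = h′′(0)/2! = 1.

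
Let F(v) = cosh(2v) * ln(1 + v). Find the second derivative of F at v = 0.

-1

Write out both Maclaurin series and multiply, keeping only the needed powers.
From the series, [v^2] F = -1/2; multiply by 2! = 2 to get -1.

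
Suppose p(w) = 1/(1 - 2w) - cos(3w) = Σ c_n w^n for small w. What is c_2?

17/2

Add the two expansions coefficient-wise.
[w^0] = 0;  [w^1] = 2;  [w^2] = 17/2.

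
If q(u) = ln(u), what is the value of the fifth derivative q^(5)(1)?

24

Compute the successive derivatives at the expansion point and divide by k!.
The coefficient of (u - 1)^5 in the expansion is 1/5, so q^(5)(1) = 5! * (1/5) = 24.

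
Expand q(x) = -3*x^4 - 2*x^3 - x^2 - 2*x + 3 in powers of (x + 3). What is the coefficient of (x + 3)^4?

-3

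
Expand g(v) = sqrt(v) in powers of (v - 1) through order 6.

-21*(v - 1)^6/1024 + 7*(v - 1)^5/256 - 5*(v - 1)^4/128 + (v - 1)^3/16 - (v - 1)^2/8 + (v - 1)/2 + 1

Apply the Taylor formula c_k = f^(k)(a)/k!.
g(1) = 1
g′(1) = 1/2
g′′(1) = -1/4
g′′′(1) = 3/8
g^(4)(1) = -15/16
g^(5)(1) = 105/32
g^(6)(1) = -945/64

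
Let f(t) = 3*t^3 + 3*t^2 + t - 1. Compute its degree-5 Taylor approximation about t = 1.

[(t - 1)^0] = 6;  [(t - 1)^1] = 16;  [(t - 1)^2] = 12;  [(t - 1)^3] = 3;  [(t - 1)^4] = 0;  [(t - 1)^5] = 0.

3*(t - 1)^3 + 12*(t - 1)^2 + 16*(t - 1) + 6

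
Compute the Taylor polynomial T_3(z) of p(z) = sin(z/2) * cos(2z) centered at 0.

Write out both Maclaurin series and multiply, keeping only the needed powers.
p(0) = 0
p′(0) = 1/2
p′′(0) = 0
p′′′(0) = -49/8

-49*z^3/48 + z/2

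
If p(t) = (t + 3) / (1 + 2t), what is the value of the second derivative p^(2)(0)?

Shift and add copies of the series according to the polynomial's terms.
The coefficient of t^2 in the expansion is 10, so p′′(0) = 2! * (10) = 20.

20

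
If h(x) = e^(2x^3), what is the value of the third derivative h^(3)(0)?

The coefficient of x^3 in the expansion is 2, so h′′′(0) = 3! * (2) = 12.

12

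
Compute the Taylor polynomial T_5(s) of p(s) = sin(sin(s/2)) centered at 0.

s^5/320 - s^3/24 + s/2

Substitute the inner expansion into the outer series and collect powers.
[s^0] = 0;  [s^1] = 1/2;  [s^2] = 0;  [s^3] = -1/24;  [s^4] = 0;  [s^5] = 1/320.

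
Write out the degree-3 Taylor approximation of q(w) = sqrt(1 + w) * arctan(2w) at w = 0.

-35*w^3/12 + w^2 + 2*w

Write out both Maclaurin series and multiply, keeping only the needed powers.
[w^0] = 0;  [w^1] = 2;  [w^2] = 1;  [w^3] = -35/12.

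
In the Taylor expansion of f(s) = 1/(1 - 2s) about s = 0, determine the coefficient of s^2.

f(0) = 1
f′(0) = 2
f′′(0) = 8
So c_2 = f′′(0)/2! = 4.

4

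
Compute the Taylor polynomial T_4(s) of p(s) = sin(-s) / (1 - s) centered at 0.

Write out both Maclaurin series and multiply, keeping only the needed powers.
p(0) = 0
p′(0) = -1
p′′(0) = -2
p′′′(0) = -5
p^(4)(0) = -20

-5*s^4/6 - 5*s^3/6 - s^2 - s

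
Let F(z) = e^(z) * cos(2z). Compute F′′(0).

-3

Expand each factor separately, then convolve coefficients.
From the series, [z^2] F = -3/2; multiply by 2! = 2 to get -3.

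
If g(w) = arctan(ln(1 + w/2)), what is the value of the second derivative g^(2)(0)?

Substitute the inner expansion into the outer series and collect powers.
The coefficient of w^2 in the expansion is -1/8, so g′′(0) = 2! * (-1/8) = -1/4.

-1/4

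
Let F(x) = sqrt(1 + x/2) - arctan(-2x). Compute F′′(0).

-1/16

Add the two expansions coefficient-wise.
From the series, [x^2] F = -1/32; multiply by 2! = 2 to get -1/16.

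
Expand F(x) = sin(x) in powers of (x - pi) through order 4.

(x - pi)^3/6 - (x - pi)

Use the known series and substitute for the argument.
F(pi) = 0
F′(pi) = -1
F′′(pi) = 0
F′′′(pi) = 1
F^(4)(pi) = 0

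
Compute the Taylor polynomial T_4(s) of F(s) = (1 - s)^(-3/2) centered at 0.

315*s^4/128 + 35*s^3/16 + 15*s^2/8 + 3*s/2 + 1

[s^0] = 1;  [s^1] = 3/2;  [s^2] = 15/8;  [s^3] = 35/16;  [s^4] = 315/128.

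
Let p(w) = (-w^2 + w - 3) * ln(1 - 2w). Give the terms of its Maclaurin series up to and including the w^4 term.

Distribute the polynomial across the series and collect like powers.

34*w^4/3 + 8*w^3 + 4*w^2 + 6*w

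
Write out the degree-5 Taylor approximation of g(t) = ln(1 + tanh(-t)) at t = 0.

Let u equal the inner series; expand the outer function in u and truncate.
[t^0] = 0;  [t^1] = -1;  [t^2] = -1/2;  [t^3] = 0;  [t^4] = 1/12;  [t^5] = 0.

t^4/12 - t^2/2 - t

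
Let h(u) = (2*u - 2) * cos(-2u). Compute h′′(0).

8

Shift and add copies of the series according to the polynomial's terms.
The coefficient of u^2 in the expansion is 4, so h′′(0) = 2! * (4) = 8.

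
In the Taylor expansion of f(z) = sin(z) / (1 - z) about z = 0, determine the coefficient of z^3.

5/6

Expand 1/(denominator) as a geometric series and multiply by the numerator's series.
[z^0] = 0;  [z^1] = 1;  [z^2] = 1;  [z^3] = 5/6.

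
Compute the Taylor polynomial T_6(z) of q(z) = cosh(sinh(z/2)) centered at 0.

37*z^6/46080 + 5*z^4/384 + z^2/8 + 1

Compose series: expand the inner function first, then feed it into the outer expansion.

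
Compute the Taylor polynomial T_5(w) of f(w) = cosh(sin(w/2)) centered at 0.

Plug the Maclaurin series of the inner function into that of the outer and collect terms.
f(0) = 1
f′(0) = 0
f′′(0) = 1/4
f′′′(0) = 0
f^(4)(0) = -3/16
f^(5)(0) = 0

-w^4/128 + w^2/8 + 1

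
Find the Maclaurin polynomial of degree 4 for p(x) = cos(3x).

27*x^4/8 - 9*x^2/2 + 1

Differentiate repeatedly and evaluate at the center.
p(0) = 1
p′(0) = 0
p′′(0) = -9
p′′′(0) = 0
p^(4)(0) = 81
The Taylor polynomial is Σ p^(k)(0)/k! · x^k.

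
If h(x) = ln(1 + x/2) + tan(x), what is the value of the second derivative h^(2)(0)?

-1/4

Combine the two series term by term.
The coefficient of x^2 in the expansion is -1/8, so h′′(0) = 2! * (-1/8) = -1/4.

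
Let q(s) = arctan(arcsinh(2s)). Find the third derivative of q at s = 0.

-24

Compose series: expand the inner function first, then feed it into the outer expansion.
From the series, [s^3] q = -4; multiply by 3! = 6 to get -24.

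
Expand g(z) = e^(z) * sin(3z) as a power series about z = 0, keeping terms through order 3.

Write out both Maclaurin series and multiply, keeping only the needed powers.
g(0) = 0
g′(0) = 3
g′′(0) = 6
g′′′(0) = -18
Then c_k = g^(k)(0)/k! gives each Taylor coefficient.

-3*z^3 + 3*z^2 + 3*z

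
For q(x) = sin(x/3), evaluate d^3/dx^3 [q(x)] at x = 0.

-1/27

Use the known series and substitute for the argument.
The coefficient of x^3 in the expansion is -1/162, so q′′′(0) = 3! * (-1/162) = -1/27.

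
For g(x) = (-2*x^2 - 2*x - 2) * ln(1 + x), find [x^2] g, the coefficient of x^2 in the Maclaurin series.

Multiply each power in the prefactor through the base expansion.
[x^0] = 0;  [x^1] = -2;  [x^2] = -1.
So c_2 = g′′(0)/2! = -1.

-1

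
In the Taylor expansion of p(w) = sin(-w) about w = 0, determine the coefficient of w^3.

1/6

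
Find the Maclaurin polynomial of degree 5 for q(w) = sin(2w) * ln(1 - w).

w^5/6 + 2*w^4/3 - w^3 - 2*w^2

Take the Cauchy product of the two expansions.
q(0) = 0
q′(0) = 0
q′′(0) = -4
q′′′(0) = -6
q^(4)(0) = 16
q^(5)(0) = 20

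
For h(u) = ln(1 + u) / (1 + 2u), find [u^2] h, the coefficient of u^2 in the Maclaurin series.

-5/2

Write out both Maclaurin series and multiply, keeping only the needed powers.
h(0) = 0
h′(0) = 1
h′′(0) = -5
So c_2 = h′′(0)/2! = -5/2.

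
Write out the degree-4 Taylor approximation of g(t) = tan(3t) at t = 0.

Use the known series and substitute for the argument.

9*t^3 + 3*t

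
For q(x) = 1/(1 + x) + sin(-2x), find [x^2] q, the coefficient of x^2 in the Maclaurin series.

Add the two expansions coefficient-wise.
q(0) = 1
q′(0) = -3
q′′(0) = 2
So c_2 = q′′(0)/2! = 1.

1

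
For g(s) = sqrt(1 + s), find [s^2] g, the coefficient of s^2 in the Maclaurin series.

-1/8

Use the known series and substitute for the argument.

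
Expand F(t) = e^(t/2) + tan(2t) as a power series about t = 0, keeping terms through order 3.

Expand each term separately and add.
F(0) = 1
F′(0) = 5/2
F′′(0) = 1/4
F′′′(0) = 129/8
Then c_k = F^(k)(0)/k! gives each Taylor coefficient.

43*t^3/16 + t^2/8 + 5*t/2 + 1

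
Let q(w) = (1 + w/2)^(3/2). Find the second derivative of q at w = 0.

3/16

The coefficient of w^2 in the expansion is 3/32, so q′′(0) = 2! * (3/32) = 3/16.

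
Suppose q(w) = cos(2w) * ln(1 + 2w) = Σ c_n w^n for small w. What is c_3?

Write out both Maclaurin series and multiply, keeping only the needed powers.
So c_3 = q′′′(0)/3! = -4/3.

-4/3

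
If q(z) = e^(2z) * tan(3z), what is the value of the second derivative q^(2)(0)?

12

Multiply the two series term by term and collect like powers.
From the series, [z^2] q = 6; multiply by 2! = 2 to get 12.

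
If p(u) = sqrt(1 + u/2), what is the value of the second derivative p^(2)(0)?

Differentiate repeatedly and evaluate at the center.
The coefficient of u^2 in the expansion is -1/32, so p′′(0) = 2! * (-1/32) = -1/16.

-1/16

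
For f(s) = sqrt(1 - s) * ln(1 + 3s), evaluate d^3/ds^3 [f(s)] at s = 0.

Expand each factor separately, then convolve coefficients.
The coefficient of s^3 in the expansion is 87/8, so f′′′(0) = 3! * (87/8) = 261/4.

261/4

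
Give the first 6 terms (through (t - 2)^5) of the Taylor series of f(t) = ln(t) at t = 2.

(t - 2)^5/160 - (t - 2)^4/64 + (t - 2)^3/24 - (t - 2)^2/8 + (t - 2)/2 + ln(2)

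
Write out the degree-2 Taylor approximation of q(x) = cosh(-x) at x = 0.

x^2/2 + 1

q(0) = 1
q′(0) = 0
q′′(0) = 1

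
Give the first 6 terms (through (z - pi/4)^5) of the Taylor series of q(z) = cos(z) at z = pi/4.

Use the known series and substitute for the argument.
[(z - pi/4)^0] = sqrt(2)/2;  [(z - pi/4)^1] = -sqrt(2)/2;  [(z - pi/4)^2] = -sqrt(2)/4;  [(z - pi/4)^3] = sqrt(2)/12;  [(z - pi/4)^4] = sqrt(2)/48;  [(z - pi/4)^5] = -sqrt(2)/240.

-sqrt(2)*(z - pi/4)^5/240 + sqrt(2)*(z - pi/4)^4/48 + sqrt(2)*(z - pi/4)^3/12 - sqrt(2)*(z - pi/4)^2/4 - sqrt(2)*(z - pi/4)/2 + sqrt(2)/2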